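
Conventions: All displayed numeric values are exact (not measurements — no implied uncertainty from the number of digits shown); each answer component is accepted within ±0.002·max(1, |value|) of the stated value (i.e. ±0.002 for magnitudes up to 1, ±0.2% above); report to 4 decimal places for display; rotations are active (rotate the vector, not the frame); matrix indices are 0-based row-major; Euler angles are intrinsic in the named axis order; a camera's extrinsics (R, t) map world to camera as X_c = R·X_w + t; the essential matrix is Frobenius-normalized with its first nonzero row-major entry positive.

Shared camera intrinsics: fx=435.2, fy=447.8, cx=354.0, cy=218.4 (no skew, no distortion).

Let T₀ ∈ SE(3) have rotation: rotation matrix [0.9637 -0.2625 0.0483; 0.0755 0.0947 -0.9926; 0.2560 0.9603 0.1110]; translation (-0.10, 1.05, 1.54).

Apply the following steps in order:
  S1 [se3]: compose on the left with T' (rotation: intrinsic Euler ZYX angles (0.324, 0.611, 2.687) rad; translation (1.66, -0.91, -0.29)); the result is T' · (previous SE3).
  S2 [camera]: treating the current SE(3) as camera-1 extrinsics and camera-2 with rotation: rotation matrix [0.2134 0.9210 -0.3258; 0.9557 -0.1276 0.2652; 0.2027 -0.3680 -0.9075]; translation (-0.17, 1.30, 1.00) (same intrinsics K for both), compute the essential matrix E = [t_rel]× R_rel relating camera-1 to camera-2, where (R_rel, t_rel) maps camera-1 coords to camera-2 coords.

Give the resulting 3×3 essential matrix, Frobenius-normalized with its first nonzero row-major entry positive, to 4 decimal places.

after S1 (compose_se3): R=[0.6986 -0.4891 -0.5222; 0.0445 -0.6988 0.7140; -0.7141 -0.5220 -0.4664], t=(1.5962, -2.6399, -0.9883)
after S2 (essential): [0.2101 0.0198 -0.0929; 0.5579 -0.0824 0.4105; -0.3802 -0.1142 0.5501]

matrix = [0.2101 0.0198 -0.0929; 0.5579 -0.0824 0.4105; -0.3802 -0.1142 0.5501]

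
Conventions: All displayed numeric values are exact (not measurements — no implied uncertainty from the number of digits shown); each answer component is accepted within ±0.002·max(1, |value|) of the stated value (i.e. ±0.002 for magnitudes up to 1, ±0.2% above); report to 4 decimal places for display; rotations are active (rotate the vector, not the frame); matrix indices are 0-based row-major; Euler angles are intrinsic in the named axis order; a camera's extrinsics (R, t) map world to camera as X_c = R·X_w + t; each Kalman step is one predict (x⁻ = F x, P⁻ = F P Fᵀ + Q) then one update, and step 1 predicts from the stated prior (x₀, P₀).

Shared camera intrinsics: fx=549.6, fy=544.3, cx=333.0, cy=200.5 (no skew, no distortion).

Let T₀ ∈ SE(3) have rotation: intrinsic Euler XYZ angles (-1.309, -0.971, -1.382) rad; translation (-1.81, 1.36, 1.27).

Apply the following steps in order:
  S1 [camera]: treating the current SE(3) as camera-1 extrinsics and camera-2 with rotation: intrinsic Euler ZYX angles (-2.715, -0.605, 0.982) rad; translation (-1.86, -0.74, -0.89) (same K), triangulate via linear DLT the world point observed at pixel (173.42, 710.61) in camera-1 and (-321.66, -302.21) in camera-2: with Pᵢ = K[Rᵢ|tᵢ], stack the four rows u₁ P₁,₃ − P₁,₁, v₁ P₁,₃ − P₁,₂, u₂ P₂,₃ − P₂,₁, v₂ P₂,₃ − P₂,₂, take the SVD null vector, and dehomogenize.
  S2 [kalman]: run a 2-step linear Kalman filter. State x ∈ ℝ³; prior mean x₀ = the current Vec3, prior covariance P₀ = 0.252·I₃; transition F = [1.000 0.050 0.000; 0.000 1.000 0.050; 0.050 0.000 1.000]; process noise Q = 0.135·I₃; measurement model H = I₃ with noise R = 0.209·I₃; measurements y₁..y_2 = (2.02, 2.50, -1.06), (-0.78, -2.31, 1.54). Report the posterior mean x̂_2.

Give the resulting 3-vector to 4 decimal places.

result = (0.4537, -0.3235, 0.6436)

after S1 (triangulate): (1.8429, 1.9161, 0.4615)
after S2 (kf_track): (0.4537, -0.3235, 0.6436)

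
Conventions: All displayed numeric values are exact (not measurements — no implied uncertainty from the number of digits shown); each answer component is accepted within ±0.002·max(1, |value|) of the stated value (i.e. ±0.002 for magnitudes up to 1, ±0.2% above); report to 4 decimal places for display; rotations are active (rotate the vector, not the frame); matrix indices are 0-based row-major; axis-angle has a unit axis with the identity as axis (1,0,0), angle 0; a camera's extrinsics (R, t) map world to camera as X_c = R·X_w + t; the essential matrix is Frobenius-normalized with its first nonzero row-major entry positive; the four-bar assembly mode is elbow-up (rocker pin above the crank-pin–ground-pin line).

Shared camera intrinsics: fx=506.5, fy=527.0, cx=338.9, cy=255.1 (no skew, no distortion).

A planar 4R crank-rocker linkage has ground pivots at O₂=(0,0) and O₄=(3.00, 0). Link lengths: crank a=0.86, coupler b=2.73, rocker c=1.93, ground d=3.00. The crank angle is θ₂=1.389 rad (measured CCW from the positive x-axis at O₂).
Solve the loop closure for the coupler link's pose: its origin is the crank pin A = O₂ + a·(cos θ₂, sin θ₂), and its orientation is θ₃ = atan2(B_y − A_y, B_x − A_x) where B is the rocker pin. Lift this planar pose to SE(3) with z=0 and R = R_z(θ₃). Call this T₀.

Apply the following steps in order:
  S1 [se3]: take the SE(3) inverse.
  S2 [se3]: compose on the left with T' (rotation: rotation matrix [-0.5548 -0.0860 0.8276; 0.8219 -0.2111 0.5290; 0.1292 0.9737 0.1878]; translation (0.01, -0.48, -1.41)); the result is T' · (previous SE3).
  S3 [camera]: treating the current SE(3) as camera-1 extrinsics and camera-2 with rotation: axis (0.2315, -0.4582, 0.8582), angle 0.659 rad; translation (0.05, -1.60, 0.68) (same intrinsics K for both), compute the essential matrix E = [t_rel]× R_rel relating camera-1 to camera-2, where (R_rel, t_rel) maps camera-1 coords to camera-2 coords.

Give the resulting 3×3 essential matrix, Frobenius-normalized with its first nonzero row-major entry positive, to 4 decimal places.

source (fourbar_fk): coupler pose = R=[0.9221 -0.3869 0.0000; 0.3869 0.9221 0.0000; 0.0000 0.0000 1.0000], t=(0.1555, 0.8458, 0.0000)
after S1 (invert_se3): R=[0.9221 0.3869 0.0000; -0.3869 0.9221 0.0000; 0.0000 0.0000 1.0000], t=(-0.4706, -0.7198, 0.0000)
after S2 (compose_se3): R=[-0.4783 -0.2939 0.8276; 0.8396 0.1233 0.5290; -0.2576 0.9478 0.1878], t=(0.3330, -0.7149, -2.1717)
after S3 (essential): [0.4224 -0.1386 -0.3166; 0.0492 0.6066 -0.3453; 0.3449 -0.2320 -0.1997]

matrix = [0.4224 -0.1386 -0.3166; 0.0492 0.6066 -0.3453; 0.3449 -0.2320 -0.1997]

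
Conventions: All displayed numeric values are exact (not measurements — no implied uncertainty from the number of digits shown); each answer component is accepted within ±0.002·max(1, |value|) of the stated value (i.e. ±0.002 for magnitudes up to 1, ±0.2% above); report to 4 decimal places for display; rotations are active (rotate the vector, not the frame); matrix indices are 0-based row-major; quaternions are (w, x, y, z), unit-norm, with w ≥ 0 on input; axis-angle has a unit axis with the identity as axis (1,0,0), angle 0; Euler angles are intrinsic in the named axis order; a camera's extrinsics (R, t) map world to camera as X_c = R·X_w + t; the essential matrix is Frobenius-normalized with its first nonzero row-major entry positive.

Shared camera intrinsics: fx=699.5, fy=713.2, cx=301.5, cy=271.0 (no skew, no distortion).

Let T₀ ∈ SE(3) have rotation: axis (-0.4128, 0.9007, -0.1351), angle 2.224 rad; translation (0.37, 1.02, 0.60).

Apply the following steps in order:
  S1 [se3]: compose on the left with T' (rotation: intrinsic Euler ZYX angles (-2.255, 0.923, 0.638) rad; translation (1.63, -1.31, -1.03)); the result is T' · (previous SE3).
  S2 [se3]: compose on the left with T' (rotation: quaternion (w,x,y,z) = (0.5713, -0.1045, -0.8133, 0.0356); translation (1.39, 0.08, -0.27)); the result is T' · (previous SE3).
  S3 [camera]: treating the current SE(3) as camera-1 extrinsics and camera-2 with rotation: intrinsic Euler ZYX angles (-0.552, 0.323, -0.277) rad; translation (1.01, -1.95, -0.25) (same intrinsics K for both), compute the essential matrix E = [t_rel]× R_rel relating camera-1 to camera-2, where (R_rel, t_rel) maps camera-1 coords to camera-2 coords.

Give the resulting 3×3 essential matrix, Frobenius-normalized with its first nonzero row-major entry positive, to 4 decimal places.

after S1 (compose_se3): R=[0.4421 0.8652 0.2366; 0.8486 -0.3180 -0.4229; -0.2906 0.3878 -0.8748], t=(1.2978, -2.4483, -0.6676)
after S2 (compose_se3): R=[0.2381 -0.6859 0.6877; 0.9031 -0.1041 -0.4165; 0.3573 0.7202 0.5946], t=(1.2765, -2.0763, 1.5905)
after S3 (essential): [0.6908 -0.0519 -0.1117; 0.1479 0.1928 0.4251; -0.0310 -0.2136 -0.4704]

matrix = [0.6908 -0.0519 -0.1117; 0.1479 0.1928 0.4251; -0.0310 -0.2136 -0.4704]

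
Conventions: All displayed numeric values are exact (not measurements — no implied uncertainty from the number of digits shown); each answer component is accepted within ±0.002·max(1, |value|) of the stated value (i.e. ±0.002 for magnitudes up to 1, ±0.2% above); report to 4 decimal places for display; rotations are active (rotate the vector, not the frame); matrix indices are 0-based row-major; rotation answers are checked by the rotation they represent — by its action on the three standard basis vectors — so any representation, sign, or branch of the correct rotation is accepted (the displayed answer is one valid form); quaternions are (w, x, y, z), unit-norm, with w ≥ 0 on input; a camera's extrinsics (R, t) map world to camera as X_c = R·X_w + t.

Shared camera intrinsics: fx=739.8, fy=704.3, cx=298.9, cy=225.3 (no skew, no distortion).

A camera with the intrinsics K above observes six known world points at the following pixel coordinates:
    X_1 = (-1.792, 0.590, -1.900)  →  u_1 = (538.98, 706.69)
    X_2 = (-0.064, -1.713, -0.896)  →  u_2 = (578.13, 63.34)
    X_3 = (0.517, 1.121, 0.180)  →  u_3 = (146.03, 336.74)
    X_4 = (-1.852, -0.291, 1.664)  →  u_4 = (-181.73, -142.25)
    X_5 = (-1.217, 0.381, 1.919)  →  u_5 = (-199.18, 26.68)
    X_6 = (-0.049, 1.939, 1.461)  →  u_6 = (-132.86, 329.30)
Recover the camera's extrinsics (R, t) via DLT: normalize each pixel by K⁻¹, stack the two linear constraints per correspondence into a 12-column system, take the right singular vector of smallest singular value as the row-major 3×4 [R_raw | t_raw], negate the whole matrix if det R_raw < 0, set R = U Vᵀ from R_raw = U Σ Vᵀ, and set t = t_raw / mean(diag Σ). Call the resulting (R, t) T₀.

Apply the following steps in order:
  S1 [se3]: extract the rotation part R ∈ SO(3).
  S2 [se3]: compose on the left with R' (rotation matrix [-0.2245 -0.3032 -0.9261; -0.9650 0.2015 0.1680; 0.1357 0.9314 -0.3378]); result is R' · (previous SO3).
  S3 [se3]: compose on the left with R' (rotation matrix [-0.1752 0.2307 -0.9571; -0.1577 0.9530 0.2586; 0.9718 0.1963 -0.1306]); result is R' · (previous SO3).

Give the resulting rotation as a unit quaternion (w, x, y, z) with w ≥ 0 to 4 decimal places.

rotation (quat) = (0.8446, -0.1529, 0.4867, 0.1626)

source (pnp_recover): camera pose = R=[0.1157 -0.5894 -0.7995; 0.0142 0.8058 -0.5920; 0.9932 0.0572 0.1016], t=(-0.2400, -0.0500, 4.1700)
after S1 (rot_of_se3): [0.1157 -0.5894 -0.7995; 0.0142 0.8058 -0.5920; 0.9932 0.0572 0.1016]
after S2 (compose_so3): [-0.9501 -0.1649 0.2649; 0.0580 0.7407 0.6693; -0.3066 0.6512 -0.6942]
after S3 (compose_so3): [0.4733 -0.4235 0.7724; 0.1259 0.9004 0.4166; -0.8719 -0.0999 0.4794]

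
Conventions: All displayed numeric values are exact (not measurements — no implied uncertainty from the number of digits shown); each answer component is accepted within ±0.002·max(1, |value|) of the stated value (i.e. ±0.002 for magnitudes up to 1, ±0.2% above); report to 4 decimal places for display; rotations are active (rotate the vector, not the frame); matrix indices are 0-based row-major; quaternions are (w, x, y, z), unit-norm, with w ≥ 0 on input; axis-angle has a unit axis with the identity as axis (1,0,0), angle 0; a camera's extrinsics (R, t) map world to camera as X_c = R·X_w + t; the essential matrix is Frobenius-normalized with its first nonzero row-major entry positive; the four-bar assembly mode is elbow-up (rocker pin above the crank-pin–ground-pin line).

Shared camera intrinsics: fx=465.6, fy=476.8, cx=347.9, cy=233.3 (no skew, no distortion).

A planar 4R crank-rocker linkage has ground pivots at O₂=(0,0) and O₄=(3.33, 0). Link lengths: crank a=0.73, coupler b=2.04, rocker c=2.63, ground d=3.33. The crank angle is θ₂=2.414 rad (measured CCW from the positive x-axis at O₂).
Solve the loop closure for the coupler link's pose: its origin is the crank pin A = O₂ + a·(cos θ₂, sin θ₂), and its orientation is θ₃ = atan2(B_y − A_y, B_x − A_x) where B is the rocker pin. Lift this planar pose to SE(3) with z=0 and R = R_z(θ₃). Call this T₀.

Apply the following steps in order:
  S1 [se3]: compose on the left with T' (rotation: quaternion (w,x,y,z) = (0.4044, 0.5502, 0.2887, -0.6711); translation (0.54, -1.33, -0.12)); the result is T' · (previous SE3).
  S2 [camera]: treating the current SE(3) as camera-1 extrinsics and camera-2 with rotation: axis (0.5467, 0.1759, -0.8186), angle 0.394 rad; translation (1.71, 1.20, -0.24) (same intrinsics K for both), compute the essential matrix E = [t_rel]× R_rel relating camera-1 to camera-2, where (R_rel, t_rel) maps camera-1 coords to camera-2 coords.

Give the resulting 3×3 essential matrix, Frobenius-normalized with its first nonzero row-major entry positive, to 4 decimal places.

matrix = [0.4052 -0.0788 0.5000; -0.2747 0.5905 0.2487; 0.1282 0.0751 0.2676]

source (fourbar_fk): coupler pose = R=[0.8553 -0.5181 0.0000; 0.5181 0.8553 0.0000; 0.0000 0.0000 1.0000], t=(-0.5451, 0.4855, 0.0000)
after S1 (compose_se3): R=[0.3881 0.7710 -0.5050; -0.4548 -0.3164 -0.8325; -0.8016 0.5528 0.2279], t=(0.9945, -1.4531, 0.4378)
after S2 (essential): [0.4052 -0.0788 0.5000; -0.2747 0.5905 0.2487; 0.1282 0.0751 0.2676]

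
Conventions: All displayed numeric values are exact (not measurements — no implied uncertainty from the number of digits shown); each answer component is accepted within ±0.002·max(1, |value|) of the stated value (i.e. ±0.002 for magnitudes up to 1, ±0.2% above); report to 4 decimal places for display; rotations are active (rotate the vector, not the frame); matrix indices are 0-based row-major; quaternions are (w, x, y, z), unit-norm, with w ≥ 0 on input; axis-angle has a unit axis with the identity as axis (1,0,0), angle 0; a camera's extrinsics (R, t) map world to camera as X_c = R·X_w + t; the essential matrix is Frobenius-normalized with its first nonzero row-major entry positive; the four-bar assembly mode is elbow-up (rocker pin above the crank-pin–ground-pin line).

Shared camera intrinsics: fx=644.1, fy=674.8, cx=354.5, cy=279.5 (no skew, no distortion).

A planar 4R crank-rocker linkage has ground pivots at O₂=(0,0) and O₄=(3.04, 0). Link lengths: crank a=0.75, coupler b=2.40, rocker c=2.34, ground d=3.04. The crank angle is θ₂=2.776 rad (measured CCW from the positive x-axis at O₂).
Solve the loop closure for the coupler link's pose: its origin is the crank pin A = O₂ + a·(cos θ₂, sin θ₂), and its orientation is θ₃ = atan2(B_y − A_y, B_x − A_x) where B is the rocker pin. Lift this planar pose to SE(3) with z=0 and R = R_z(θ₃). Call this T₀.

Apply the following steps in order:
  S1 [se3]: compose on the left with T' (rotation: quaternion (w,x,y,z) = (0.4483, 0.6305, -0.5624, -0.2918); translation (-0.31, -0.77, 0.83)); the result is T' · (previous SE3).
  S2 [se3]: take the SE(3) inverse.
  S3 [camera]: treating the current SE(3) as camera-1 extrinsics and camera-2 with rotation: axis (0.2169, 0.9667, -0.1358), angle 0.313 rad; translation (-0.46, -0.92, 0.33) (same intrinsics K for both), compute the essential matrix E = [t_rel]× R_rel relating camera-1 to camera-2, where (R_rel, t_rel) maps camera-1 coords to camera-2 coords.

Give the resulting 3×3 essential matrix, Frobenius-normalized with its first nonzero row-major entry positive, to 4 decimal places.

source (fourbar_fk): coupler pose = R=[0.8382 -0.5454 0.0000; 0.5454 0.8382 0.0000; 0.0000 0.0000 1.0000], t=(-0.7004, 0.2681, 0.0000)
after S1 (compose_se3): R=[-0.0789 -0.4826 -0.8723; -0.7949 0.5585 -0.2371; 0.6016 0.6747 -0.4277], t=(-0.5680, -0.0807, 0.9741)
after S2 (invert_se3): R=[-0.0789 -0.7949 0.6016; -0.4826 0.5585 0.6747; -0.8723 -0.2371 -0.4277], t=(-0.6950, -0.8863, -0.0980)
after S3 (essential): [0.2252 -0.5953 0.1562; 0.1781 0.0960 -0.5540; 0.2455 -0.2290 -0.3316]

matrix = [0.2252 -0.5953 0.1562; 0.1781 0.0960 -0.5540; 0.2455 -0.2290 -0.3316]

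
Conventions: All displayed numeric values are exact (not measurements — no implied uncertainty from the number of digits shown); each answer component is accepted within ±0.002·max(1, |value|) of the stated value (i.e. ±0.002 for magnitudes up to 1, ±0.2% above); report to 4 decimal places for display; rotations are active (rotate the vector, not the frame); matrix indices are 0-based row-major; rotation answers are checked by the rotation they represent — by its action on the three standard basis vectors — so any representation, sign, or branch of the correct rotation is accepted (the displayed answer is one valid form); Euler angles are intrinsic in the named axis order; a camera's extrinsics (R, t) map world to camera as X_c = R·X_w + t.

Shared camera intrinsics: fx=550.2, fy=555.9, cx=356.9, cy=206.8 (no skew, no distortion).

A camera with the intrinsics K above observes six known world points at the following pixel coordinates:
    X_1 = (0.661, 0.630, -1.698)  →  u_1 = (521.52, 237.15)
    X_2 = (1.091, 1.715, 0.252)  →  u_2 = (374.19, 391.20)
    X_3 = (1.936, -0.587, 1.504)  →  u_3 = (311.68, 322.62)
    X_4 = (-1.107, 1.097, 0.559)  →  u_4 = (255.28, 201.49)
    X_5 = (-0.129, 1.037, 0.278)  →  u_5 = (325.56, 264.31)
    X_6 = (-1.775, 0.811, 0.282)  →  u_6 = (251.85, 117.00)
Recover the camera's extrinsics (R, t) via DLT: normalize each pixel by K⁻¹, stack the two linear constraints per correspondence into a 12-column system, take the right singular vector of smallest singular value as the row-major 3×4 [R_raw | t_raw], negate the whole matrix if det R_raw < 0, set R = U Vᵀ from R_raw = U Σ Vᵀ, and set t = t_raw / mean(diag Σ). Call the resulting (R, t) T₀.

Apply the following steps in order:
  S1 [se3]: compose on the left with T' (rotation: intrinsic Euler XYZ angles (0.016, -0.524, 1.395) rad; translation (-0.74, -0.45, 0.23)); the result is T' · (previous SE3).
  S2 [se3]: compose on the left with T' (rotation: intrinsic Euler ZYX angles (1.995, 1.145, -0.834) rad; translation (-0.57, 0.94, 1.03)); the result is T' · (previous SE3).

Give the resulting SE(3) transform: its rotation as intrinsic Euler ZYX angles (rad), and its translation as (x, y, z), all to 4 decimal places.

source (pnp_recover): camera pose = R=[0.3841 0.0131 -0.9232; 0.7775 0.5346 0.3311; 0.4979 -0.8450 0.1952], t=(-0.0299, 0.0398, 6.5509)
after S1 (compose_se3): R=[-0.8538 -0.0310 -0.5197; 0.5128 0.1223 -0.8498; 0.0899 -0.9920 -0.0885], t=(-4.0562, -0.5629, 5.8786)
after S2 (compose_se3): R=[-0.1098 0.8838 0.4549; -0.7557 -0.3715 0.5393; 0.6456 -0.2845 0.7087], t=(-5.1406, 1.4012, 6.5277)

rotation (euler_zyx) = (-1.7151, -0.7018, -0.3818), translation = (-5.1406, 1.4012, 6.5277)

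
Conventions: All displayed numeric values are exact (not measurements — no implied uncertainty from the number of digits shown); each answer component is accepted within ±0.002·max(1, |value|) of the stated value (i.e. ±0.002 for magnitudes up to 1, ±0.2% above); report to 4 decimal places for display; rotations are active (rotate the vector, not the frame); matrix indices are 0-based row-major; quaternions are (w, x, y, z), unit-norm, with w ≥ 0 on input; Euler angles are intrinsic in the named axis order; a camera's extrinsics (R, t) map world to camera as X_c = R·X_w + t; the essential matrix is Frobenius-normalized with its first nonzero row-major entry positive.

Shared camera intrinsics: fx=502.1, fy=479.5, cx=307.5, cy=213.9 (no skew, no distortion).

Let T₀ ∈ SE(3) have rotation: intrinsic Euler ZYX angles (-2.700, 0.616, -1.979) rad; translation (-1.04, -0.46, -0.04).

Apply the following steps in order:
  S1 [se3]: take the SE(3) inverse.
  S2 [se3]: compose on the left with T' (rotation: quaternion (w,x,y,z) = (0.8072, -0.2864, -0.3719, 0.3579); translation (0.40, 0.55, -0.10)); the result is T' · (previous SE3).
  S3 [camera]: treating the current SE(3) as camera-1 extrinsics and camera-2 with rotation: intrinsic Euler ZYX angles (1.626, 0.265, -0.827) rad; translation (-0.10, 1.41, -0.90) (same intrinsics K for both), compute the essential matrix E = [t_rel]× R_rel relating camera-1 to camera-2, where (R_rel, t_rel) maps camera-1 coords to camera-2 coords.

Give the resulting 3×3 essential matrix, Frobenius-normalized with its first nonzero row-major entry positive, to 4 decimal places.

matrix = [0.1411 -0.3670 0.5873; 0.0092 -0.0298 -0.0468; 0.1834 -0.5577 -0.3907]

after S1 (invert_se3): R=[-0.7379 -0.3488 -0.5778; 0.3098 0.5855 -0.7491; 0.5996 -0.7318 -0.3240], t=(-0.9510, 0.5615, 0.2740)
after S2 (compose_se3): R=[-0.9407 0.2128 0.2643; -0.2863 -0.0799 -0.9548; -0.1821 -0.9738 0.1361], t=(-0.4698, 0.1773, -0.7319)
after S3 (essential): [0.1411 -0.3670 0.5873; 0.0092 -0.0298 -0.0468; 0.1834 -0.5577 -0.3907]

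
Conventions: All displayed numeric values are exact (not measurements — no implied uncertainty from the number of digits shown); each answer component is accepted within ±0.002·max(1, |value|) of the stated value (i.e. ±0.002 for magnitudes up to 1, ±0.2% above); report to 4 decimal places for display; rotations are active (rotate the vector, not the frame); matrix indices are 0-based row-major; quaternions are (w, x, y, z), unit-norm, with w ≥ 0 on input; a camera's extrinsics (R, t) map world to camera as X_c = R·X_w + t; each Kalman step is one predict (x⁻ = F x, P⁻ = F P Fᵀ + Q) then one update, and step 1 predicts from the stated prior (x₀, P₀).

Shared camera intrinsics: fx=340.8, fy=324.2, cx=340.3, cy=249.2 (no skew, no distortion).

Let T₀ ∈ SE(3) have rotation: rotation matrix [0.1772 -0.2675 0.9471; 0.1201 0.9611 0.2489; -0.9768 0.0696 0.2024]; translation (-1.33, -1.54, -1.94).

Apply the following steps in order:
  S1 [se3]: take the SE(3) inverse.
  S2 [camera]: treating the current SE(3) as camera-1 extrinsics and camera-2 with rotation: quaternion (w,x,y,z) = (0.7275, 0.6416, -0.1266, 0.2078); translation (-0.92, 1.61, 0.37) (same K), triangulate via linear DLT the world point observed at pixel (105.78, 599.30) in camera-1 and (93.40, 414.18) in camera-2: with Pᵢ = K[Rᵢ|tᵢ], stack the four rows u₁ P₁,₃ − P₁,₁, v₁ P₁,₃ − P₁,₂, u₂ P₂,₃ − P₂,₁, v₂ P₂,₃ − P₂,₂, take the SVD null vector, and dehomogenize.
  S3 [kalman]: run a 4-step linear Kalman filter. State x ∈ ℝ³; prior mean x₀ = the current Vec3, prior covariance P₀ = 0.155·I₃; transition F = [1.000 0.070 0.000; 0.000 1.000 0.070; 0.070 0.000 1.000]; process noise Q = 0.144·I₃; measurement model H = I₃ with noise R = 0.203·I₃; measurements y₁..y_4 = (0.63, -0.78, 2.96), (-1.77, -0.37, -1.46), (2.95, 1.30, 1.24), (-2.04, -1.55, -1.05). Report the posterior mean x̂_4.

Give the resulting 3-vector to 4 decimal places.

result = (-0.5791, -0.5651, -0.2770)

after S1 (invert_se3): R=[0.1772 0.1201 -0.9768; -0.2675 0.9610 0.0696; 0.9471 0.2489 0.2024], t=(-1.4744, 1.2593, 2.0357)
after S2 (triangulate): (0.1677, 1.8223, 0.7122)
after S3 (kf_track): (-0.5791, -0.5651, -0.2770)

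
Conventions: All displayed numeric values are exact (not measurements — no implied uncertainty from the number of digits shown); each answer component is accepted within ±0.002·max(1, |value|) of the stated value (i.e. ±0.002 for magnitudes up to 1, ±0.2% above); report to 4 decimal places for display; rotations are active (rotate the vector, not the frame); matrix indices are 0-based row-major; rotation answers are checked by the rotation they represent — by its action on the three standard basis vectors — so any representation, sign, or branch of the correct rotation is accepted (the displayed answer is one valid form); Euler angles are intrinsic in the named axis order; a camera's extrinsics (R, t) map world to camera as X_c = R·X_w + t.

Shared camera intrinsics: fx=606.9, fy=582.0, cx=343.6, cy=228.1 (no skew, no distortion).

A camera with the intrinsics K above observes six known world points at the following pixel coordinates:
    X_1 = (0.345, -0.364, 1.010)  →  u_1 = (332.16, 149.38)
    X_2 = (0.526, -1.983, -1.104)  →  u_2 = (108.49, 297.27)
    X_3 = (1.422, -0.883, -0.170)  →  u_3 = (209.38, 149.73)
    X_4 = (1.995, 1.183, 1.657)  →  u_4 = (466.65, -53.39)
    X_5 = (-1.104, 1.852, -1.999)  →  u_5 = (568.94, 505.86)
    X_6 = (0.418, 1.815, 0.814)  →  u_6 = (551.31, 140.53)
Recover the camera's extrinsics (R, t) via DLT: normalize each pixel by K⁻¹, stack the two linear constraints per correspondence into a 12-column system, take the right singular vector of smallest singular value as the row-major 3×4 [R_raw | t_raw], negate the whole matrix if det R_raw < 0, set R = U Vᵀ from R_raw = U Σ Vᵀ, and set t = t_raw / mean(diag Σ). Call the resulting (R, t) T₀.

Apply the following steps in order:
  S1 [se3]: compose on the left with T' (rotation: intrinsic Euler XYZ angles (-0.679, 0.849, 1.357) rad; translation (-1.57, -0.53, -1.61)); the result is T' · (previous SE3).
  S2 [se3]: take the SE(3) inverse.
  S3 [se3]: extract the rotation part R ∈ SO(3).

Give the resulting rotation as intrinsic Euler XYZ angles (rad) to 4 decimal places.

rotation (euler_xyz) = (1.7315, -0.4792, 1.7245)

source (pnp_recover): camera pose = R=[-0.2581 0.9470 0.1914; -0.6628 -0.0294 -0.7482; -0.7029 -0.3199 0.6352], t=(0.1201, 0.1100, 5.8699)
after S1 (compose_se3): R=[-0.1359 -0.0884 0.9868; -0.8769 0.4743 -0.0783; -0.4611 -0.8759 -0.1420], t=(2.7819, 2.0539, 1.3678)
after S2 (invert_se3): R=[-0.1359 -0.8769 -0.4611; -0.0884 0.4743 -0.8759; 0.9868 -0.0783 -0.1420], t=(2.8097, 0.4699, -2.3902)
after S3 (rot_of_se3): [-0.1359 -0.8769 -0.4611; -0.0884 0.4743 -0.8759; 0.9868 -0.0783 -0.1420]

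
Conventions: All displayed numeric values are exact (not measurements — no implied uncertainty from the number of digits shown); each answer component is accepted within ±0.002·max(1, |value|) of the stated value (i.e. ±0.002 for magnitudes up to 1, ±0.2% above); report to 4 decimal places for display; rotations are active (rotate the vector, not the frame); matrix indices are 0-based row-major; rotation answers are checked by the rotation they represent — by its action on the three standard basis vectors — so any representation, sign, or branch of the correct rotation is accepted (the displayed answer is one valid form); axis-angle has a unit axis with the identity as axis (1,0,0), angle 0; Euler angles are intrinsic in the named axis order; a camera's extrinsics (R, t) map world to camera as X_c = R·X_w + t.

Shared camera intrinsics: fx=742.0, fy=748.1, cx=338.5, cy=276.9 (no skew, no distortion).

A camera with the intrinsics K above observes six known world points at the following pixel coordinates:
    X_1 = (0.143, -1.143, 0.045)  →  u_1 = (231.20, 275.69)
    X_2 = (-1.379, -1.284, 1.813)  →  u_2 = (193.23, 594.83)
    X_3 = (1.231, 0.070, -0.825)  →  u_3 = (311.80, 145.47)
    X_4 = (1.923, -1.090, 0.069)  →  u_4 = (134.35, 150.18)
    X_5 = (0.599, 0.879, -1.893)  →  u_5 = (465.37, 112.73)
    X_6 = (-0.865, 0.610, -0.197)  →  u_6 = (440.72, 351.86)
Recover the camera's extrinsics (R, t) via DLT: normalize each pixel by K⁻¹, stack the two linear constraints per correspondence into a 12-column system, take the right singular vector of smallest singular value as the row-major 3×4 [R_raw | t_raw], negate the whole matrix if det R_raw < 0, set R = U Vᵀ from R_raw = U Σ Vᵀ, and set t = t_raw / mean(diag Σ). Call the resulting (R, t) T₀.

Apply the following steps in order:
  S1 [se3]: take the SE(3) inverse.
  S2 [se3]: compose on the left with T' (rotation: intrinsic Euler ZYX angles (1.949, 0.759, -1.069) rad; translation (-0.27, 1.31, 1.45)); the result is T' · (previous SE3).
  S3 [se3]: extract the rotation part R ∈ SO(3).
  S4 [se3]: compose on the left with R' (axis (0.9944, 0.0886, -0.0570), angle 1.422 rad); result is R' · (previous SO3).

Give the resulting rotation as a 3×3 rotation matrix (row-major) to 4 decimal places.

source (pnp_recover): camera pose = R=[-0.5760 0.5779 -0.5781; -0.6439 0.1149 0.7564; 0.5035 0.8080 0.3060], t=(-0.0600, 0.1800, 6.5709)
after S1 (invert_se3): R=[-0.5760 -0.6439 0.5035; 0.5779 0.1149 0.8080; -0.5781 0.7564 0.3060], t=(-3.2273, -5.2952, -2.1812)
after S2 (compose_se3): R=[0.5664 -0.5620 -0.6027; -0.8058 -0.5311 -0.2620; -0.1729 0.6341 -0.7537], t=(3.8257, 3.0787, 6.2780)
after S3 (rot_of_se3): [0.5664 -0.5620 -0.6027; -0.8058 -0.5311 -0.2620; -0.1729 0.6341 -0.7537]
after S4 (compose_so3): [0.4484 -0.6016 -0.6611; 0.0565 -0.7191 0.6926; -0.8921 -0.3479 -0.2885]

rotation (matrix) = ((0.4484, -0.6016, -0.6611), (0.0565, -0.7191, 0.6926), (-0.8921, -0.3479, -0.2885))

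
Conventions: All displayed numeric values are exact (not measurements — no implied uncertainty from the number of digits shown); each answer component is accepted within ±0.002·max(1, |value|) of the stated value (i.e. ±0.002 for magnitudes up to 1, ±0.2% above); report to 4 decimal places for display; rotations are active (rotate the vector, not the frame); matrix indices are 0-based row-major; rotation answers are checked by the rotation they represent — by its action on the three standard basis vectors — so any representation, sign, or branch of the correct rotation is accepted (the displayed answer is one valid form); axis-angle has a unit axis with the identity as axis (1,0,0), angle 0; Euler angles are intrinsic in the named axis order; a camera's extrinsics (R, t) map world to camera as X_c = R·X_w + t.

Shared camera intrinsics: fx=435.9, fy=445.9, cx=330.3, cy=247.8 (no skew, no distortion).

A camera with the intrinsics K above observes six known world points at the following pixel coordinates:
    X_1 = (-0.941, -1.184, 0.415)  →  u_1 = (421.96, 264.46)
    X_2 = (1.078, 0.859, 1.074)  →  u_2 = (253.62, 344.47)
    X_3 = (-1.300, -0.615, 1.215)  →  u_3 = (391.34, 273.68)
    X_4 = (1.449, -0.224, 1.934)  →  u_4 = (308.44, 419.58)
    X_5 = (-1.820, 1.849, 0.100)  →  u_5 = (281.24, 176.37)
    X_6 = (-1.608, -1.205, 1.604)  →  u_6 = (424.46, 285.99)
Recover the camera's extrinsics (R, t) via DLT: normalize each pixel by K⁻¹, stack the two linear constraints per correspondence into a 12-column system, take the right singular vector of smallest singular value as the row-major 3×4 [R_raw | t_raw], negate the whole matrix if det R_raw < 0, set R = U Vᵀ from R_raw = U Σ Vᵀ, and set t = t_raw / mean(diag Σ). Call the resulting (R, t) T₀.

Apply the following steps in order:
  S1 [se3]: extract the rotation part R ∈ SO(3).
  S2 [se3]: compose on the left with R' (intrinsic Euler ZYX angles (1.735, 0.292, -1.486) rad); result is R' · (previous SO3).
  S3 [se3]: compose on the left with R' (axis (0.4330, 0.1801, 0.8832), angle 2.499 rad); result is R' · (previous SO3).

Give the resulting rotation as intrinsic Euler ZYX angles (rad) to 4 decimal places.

source (pnp_recover): camera pose = R=[-0.4062 -0.9136 0.0168; 0.6329 -0.2680 0.7264; -0.6591 0.3057 0.6871], t=(0.0101, 0.2400, 6.5019)
after S1 (rot_of_se3): [-0.4062 -0.9136 0.0168; 0.6329 -0.2680 0.7264; -0.6591 0.3057 0.6871]
after S2 (compose_so3): [0.6909 -0.1489 -0.7074; -0.4801 -0.8261 -0.2951; -0.5405 0.5436 -0.6422]
after S3 (compose_so3): [-0.5636 0.8231 -0.0693; 0.8045 0.5280 -0.2721; -0.1874 -0.2091 -0.9598]

rotation (euler_zyx) = (2.1819, 0.1885, -2.9271)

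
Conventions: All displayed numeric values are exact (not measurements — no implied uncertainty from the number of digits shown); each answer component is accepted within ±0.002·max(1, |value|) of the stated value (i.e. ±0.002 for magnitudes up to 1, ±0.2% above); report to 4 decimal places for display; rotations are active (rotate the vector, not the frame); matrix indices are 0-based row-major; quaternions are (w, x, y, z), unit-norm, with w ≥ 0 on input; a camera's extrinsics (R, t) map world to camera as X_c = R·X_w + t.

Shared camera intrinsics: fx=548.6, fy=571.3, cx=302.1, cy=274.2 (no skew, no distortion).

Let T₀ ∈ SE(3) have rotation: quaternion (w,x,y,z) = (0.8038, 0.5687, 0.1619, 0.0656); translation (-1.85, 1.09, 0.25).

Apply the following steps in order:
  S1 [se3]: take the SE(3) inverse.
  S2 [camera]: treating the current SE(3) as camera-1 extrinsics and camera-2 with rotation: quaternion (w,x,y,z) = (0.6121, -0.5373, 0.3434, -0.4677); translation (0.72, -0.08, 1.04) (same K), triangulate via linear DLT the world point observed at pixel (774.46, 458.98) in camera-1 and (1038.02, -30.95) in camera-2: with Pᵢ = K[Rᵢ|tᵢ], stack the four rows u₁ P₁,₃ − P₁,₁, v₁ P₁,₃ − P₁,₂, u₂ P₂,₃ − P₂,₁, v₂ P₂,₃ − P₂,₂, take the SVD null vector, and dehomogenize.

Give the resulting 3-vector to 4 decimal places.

after S1 (invert_se3): R=[0.9390 0.2896 -0.1857; 0.0787 0.3446 0.9355; 0.3349 -0.8930 0.3008], t=(1.4679, -0.4639, 1.5177)
after S2 (triangulate): (1.5549, -0.4603, 1.5419)

result = (1.5549, -0.4603, 1.5419)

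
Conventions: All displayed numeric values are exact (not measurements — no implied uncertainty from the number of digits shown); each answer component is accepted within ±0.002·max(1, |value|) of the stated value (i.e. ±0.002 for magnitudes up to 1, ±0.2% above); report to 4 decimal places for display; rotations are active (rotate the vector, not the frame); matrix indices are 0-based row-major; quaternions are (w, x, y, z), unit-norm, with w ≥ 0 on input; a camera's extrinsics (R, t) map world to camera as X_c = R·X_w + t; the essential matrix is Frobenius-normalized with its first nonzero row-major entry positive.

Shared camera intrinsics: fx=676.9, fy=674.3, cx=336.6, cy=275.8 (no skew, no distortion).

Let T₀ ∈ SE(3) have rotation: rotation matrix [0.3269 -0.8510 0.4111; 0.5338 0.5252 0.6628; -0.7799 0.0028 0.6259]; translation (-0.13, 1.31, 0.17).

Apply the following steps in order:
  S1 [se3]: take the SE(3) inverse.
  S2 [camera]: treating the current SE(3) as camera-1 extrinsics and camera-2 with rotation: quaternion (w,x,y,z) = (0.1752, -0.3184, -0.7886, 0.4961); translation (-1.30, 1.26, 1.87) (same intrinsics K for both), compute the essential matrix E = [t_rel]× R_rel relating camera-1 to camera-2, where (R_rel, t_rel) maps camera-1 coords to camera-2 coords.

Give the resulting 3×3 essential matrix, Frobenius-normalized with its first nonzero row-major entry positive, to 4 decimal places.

matrix = [0.3030 0.1464 0.5199; -0.0487 -0.0461 0.4148; 0.5351 0.3110 -0.2385]

after S1 (invert_se3): R=[0.3269 0.5338 -0.7799; -0.8510 0.5252 0.0028; 0.4111 0.6628 0.6259], t=(-0.5242, -0.7991, -0.9212)
after S2 (essential): [0.3030 0.1464 0.5199; -0.0487 -0.0461 0.4148; 0.5351 0.3110 -0.2385]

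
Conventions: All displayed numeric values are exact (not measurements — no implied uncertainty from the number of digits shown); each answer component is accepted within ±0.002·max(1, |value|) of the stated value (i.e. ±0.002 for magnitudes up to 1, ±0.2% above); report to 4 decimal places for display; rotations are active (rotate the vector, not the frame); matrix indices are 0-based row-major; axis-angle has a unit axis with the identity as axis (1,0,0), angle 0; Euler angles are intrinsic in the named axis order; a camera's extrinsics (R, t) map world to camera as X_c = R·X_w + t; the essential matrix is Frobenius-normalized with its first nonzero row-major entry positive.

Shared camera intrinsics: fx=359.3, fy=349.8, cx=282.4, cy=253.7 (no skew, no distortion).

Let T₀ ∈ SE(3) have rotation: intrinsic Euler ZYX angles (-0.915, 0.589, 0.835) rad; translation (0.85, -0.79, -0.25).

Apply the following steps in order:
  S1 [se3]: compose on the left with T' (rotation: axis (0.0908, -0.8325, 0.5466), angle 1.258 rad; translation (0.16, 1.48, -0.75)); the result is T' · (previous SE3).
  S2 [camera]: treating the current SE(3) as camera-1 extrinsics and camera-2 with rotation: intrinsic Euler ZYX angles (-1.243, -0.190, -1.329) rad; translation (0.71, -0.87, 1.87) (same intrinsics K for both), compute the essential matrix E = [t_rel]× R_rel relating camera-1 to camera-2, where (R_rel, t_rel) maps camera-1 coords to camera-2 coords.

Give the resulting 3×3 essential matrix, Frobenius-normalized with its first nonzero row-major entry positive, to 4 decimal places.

after S1 (compose_se3): R=[0.9571 -0.2691 -0.1078; -0.0588 0.1841 -0.9811; 0.2839 0.9453 0.1604], t=(1.0680, 1.3558, 0.0045)
after S2 (essential): [0.5296 0.1070 0.0465; -0.1197 -0.2587 0.6327; -0.4268 -0.0255 -0.2039]

matrix = [0.5296 0.1070 0.0465; -0.1197 -0.2587 0.6327; -0.4268 -0.0255 -0.2039]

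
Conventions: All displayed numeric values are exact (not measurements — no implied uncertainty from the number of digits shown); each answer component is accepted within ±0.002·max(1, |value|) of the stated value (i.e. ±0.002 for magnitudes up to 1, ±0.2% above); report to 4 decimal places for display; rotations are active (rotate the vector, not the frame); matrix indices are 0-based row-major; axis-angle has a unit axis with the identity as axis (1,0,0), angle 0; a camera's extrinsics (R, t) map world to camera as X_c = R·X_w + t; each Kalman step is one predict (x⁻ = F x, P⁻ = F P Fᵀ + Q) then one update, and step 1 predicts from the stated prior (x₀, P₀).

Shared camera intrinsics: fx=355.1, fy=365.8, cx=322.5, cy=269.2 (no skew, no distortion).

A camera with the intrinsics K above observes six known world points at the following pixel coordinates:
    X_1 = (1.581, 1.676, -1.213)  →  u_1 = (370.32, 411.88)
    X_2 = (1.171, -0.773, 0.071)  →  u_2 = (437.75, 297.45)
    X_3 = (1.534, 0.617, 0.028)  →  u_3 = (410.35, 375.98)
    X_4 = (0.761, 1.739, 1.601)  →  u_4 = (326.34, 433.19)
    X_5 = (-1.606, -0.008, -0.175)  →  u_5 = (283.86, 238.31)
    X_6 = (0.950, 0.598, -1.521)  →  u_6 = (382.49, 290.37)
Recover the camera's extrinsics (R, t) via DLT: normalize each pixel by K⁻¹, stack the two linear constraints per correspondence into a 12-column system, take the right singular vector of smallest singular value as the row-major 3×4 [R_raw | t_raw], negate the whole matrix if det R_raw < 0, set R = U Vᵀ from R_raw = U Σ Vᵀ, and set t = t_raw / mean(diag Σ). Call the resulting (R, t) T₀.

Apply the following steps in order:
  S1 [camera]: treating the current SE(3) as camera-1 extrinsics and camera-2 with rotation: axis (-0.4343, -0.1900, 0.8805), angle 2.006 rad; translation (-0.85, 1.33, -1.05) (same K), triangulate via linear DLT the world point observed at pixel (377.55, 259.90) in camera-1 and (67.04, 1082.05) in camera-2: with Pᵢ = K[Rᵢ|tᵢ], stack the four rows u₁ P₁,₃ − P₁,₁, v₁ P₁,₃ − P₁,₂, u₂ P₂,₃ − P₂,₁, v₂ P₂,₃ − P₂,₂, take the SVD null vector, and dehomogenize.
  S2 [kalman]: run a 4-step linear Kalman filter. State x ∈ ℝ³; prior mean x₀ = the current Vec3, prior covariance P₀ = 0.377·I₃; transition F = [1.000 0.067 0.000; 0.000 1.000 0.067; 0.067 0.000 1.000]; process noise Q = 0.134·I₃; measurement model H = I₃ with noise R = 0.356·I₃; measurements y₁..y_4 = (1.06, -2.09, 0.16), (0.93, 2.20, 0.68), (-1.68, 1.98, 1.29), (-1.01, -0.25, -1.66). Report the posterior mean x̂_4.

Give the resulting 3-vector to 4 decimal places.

result = (-0.6936, 0.4371, -0.2741)

source (pnp_recover): camera pose = R=[0.7506 -0.6553 0.0844; 0.4815 0.6300 0.6093; -0.4524 -0.4167 0.7885], t=(0.5000, 0.3300, 5.9797)
after S1 (triangulate): (-0.4695, -1.4395, 1.0016)
after S2 (kf_track): (-0.6936, 0.4371, -0.2741)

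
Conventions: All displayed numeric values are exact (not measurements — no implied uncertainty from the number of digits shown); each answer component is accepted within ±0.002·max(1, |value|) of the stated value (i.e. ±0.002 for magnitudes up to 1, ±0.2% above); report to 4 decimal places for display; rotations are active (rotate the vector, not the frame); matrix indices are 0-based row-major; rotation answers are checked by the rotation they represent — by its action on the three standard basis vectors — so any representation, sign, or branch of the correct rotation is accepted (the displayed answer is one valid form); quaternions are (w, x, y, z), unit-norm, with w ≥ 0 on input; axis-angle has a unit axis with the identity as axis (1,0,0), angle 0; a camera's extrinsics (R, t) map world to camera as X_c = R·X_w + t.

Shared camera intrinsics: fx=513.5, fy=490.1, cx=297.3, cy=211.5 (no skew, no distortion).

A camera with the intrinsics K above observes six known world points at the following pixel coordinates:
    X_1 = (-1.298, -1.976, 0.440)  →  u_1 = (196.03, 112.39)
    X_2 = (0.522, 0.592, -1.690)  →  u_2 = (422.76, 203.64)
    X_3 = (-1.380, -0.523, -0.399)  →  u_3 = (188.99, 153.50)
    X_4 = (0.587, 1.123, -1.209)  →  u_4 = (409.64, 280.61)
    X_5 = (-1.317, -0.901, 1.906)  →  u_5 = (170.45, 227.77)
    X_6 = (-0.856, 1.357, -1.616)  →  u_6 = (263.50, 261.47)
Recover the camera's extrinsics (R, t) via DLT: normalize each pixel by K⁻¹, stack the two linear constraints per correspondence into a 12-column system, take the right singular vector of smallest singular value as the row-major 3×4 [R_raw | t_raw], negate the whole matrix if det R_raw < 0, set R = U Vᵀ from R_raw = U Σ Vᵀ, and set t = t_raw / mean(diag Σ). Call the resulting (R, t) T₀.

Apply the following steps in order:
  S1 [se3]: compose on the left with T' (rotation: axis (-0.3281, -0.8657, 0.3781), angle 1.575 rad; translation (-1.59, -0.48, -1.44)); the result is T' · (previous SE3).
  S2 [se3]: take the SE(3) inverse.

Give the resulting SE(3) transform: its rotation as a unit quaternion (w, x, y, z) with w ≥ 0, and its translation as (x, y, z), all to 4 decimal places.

source (pnp_recover): camera pose = R=[0.9445 0.0130 -0.3282; 0.1702 0.8352 0.5230; 0.2809 -0.5499 0.7866], t=(0.0200, 0.2300, 5.9101)
after S1 (compose_se3): R=[-0.1959 0.4683 -0.8616; 0.7537 0.6340 0.1732; 0.6273 -0.6155 -0.4772], t=(-7.4617, -0.2982, -0.7528)
after S2 (invert_se3): R=[-0.1959 0.7537 0.6273; 0.4683 0.6340 -0.6155; -0.8616 0.1732 -0.4772], t=(-0.7648, 3.2199, -6.7365)

rotation (quat) = (0.4901, 0.4023, 0.7594, -0.1456), translation = (-0.7648, 3.2199, -6.7365)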